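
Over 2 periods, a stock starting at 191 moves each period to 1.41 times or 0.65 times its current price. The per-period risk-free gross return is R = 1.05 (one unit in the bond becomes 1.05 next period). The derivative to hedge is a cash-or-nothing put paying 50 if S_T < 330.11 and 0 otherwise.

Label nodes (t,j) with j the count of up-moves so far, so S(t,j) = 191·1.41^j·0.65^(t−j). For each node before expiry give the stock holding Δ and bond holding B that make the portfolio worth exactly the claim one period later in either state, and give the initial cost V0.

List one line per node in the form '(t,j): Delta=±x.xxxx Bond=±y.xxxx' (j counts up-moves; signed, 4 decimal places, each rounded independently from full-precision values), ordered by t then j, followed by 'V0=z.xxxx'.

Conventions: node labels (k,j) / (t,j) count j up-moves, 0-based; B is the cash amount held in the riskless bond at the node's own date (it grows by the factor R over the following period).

Arbitrage-free pricing uses the up-move probability p* = (R−d)/(u−d) = 0.5263, discounting each step at R = 1.05.
At maturity the claim pays: V(2,0)=50.0000, V(2,1)=50.0000, V(2,2)=0.0000
  t=1,j=0: stock 124.1500 → up 175.0515 (V=50.0000), down 80.6975 (V=50.0000). Price 47.6190; hedge Δ=0.0000, bond B=47.6190.
  t=1,j=1: stock 269.3100 → up 379.7271 (V=0.0000), down 175.0515 (V=50.0000). Price 22.5564; hedge Δ=-0.2443, bond B=88.3459.
  t=0,j=0: stock 191.0000 → up 269.3100 (V=22.5564), down 124.1500 (V=47.6190). Price 32.7887; hedge Δ=-0.1727, bond B=65.7659.
Verification: the root portfolio costs Δ(0,0)·S0 + B(0,0) = 32.7887, matching V0.

(0,0): Delta=-0.1727 Bond=65.7659
(1,0): Delta=0.0000 Bond=47.6190
(1,1): Delta=-0.2443 Bond=88.3459
V0=32.7887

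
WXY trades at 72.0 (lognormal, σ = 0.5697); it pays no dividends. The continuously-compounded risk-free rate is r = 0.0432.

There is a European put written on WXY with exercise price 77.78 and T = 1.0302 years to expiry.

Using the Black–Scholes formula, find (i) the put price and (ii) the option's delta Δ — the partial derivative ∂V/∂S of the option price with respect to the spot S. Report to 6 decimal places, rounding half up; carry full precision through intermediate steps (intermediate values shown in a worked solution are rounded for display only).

price = 17.876147
Δ = -0.408057

σ√T = 0.5697·√1.0302 = 0.578238
d₁ = (ln(S/K) + (r+σ²/2)T) / (σ√T) = (ln(72.0/77.78) + (0.0432+0.5697²/2)·1.0302) / 0.578238 = (-0.077218 + 0.211685) / 0.578238 = 0.232545
d₂ = d₁ − σ√T = 0.232545 − 0.578238 = -0.345694
e^{−rT} = 0.956471
N(−d₁) = 0.408057,  N(−d₂) = 0.635214
Put price V = K·e^{−rT}·N(−d₂) − S·N(−d₁) = 47.256286 − 29.380139 = 17.876147
Δ = −N(−d₁) = -0.408057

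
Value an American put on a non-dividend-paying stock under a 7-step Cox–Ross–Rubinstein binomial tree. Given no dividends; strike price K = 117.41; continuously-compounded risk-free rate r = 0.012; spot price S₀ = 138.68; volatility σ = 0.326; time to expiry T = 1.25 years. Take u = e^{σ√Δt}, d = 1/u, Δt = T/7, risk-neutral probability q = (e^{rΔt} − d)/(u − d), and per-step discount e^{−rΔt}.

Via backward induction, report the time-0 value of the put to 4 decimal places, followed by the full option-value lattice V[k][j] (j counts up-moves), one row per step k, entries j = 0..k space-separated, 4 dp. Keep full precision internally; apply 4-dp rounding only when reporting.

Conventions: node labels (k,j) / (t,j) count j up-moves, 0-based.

Δt=0.17857, u=1.14770, d=0.87131, q=0.47338, disc=e^(-rΔt)=0.99786
k=7 terminal: V=max(K-S,0) → 64.5394 47.7680 25.6764 0.0000 0.0000 0.0000 0.0000 0.0000
k=6: j=0 S=60.6796 intr=56.7304 cont=56.4790 V=56.7304[EX]; j=1 S=79.9282 intr=37.4818 cont=37.2305 V=37.4818[EX]; j=2 S=105.2827 intr=12.1273 cont=13.4929 V=13.4929[hold]; j=3 S=138.6800 intr=0.0000 cont=0.0000 V=0.0000[hold]; j=4 S=182.6715 intr=0.0000 cont=0.0000 V=0.0000[hold]; j=5 S=240.6178 intr=0.0000 cont=0.0000 V=0.0000[hold]; j=6 S=316.9455 intr=0.0000 cont=0.0000 V=0.0000[hold]
k=5: j=0 S=69.6420 intr=47.7680 cont=47.5166 V=47.7680[EX]; j=1 S=91.7336 intr=25.6764 cont=26.0701 V=26.0701[hold]; j=2 S=120.8329 intr=0.0000 cont=7.0905 V=7.0905[hold]; j=3 S=159.1631 intr=0.0000 cont=0.0000 V=0.0000[hold]; j=4 S=209.6521 intr=0.0000 cont=0.0000 V=0.0000[hold]; j=5 S=276.1571 intr=0.0000 cont=0.0000 V=0.0000[hold]
k=4: j=0 S=79.9282 intr=37.4818 cont=37.4165 V=37.4818[EX]; j=1 S=105.2827 intr=12.1273 cont=17.0490 V=17.0490[hold]; j=2 S=138.6800 intr=0.0000 cont=3.7260 V=3.7260[hold]; j=3 S=182.6715 intr=0.0000 cont=0.0000 V=0.0000[hold]; j=4 S=240.6178 intr=0.0000 cont=0.0000 V=0.0000[hold]
k=3: j=0 S=91.7336 intr=25.6764 cont=27.7499 V=27.7499[hold]; j=1 S=120.8329 intr=0.0000 cont=10.7193 V=10.7193[hold]; j=2 S=159.1631 intr=0.0000 cont=1.9580 V=1.9580[hold]; j=3 S=209.6521 intr=0.0000 cont=0.0000 V=0.0000[hold]
k=2: j=0 S=105.2827 intr=12.1273 cont=19.6459 V=19.6459[hold]; j=1 S=138.6800 intr=0.0000 cont=6.5578 V=6.5578[hold]; j=2 S=182.6715 intr=0.0000 cont=1.0289 V=1.0289[hold]
k=1: j=0 S=120.8329 intr=0.0000 cont=13.4215 V=13.4215[hold]; j=1 S=159.1631 intr=0.0000 cont=3.9321 V=3.9321[hold]
k=0: j=0 S=138.6800 intr=0.0000 cont=8.9104 V=8.9104[hold]

price = 8.9104
tree:
8.9104
13.4215 3.9321
19.6459 6.5578 1.0289
27.7499 10.7193 1.9580 0.0000
37.4818 17.0490 3.7260 0.0000 0.0000
47.7680 26.0701 7.0905 0.0000 0.0000 0.0000
56.7304 37.4818 13.4929 0.0000 0.0000 0.0000 0.0000
64.5394 47.7680 25.6764 0.0000 0.0000 0.0000 0.0000 0.0000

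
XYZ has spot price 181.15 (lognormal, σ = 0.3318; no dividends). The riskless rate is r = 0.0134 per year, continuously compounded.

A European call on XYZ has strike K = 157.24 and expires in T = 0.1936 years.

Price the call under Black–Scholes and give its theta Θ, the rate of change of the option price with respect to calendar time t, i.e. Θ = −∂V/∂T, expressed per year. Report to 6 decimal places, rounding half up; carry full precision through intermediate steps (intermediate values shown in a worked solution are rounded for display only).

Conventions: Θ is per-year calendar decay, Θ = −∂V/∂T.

price = 26.413871
Θ = -17.253477

σ√T = 0.3318·√0.1936 = 0.145992
d₁ = (ln(S/K) + (r+σ²/2)T) / (σ√T) = (ln(181.15/157.24) + (0.0134+0.3318²/2)·0.1936) / 0.145992 = (0.141552 + 0.013251) / 0.145992 = 1.060354
d₂ = d₁ − σ√T = 1.060354 − 0.145992 = 0.914362
e^{−rT} = 0.997409
N(d₁) = 0.855508,  N(d₂) = 0.819737
Call price V = S·N(d₁) − K·e^{−rT}·N(d₂) = 154.975309 − 128.561438 = 26.413871
φ(d₁) = (1/√(2π))·e^{−d₁²/2} = 0.227384
Θ = −S·φ(d₁)·σ/(2√T) − r·K·e^{−rT}·N(d₂) = −15.530753 − 1.722723 = -17.253477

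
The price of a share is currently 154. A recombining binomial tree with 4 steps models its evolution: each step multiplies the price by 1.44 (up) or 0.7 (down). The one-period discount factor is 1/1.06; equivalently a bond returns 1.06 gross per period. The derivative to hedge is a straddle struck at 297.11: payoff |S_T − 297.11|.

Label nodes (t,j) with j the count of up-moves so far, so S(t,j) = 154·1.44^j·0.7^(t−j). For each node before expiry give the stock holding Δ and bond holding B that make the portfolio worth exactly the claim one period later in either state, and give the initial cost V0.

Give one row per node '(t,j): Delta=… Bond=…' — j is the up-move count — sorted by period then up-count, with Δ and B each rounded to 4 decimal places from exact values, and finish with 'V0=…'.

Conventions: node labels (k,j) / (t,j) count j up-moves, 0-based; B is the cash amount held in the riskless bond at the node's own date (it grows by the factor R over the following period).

The replicating-portfolio and risk-neutral prices coincide; use p* = (1.06−0.7)/(1.44−0.7) = 0.4865 for the latter.
Terminal payoffs: V(4,0)=260.1346, V(4,1)=221.0463, V(4,2)=140.6361, V(4,3)=24.7791, V(4,4)=365.0618
(3,0): S=52.8220. Δ = (V_up−V_dn)/(S_up−S_dn) = (221.0463−260.1346)/(76.0637−36.9754) = -1.0000. V = [p*·221.0463 + (1−p*)·260.1346]/1.06 = 227.4705. B = V − Δ·S = 280.2925.
(3,1): S=108.6624. Δ = (V_up−V_dn)/(S_up−S_dn) = (140.6361−221.0463)/(156.4739−76.0637) = -1.0000. V = [p*·140.6361 + (1−p*)·221.0463]/1.06 = 171.6301. B = V − Δ·S = 280.2925.
(3,2): S=223.5341. Δ = (V_up−V_dn)/(S_up−S_dn) = (24.7791−140.6361)/(321.8891−156.4739) = -0.7004. V = [p*·24.7791 + (1−p*)·140.6361]/1.06 = 79.5031. B = V − Δ·S = 236.0667.
(3,3): S=459.8415. Δ = (V_up−V_dn)/(S_up−S_dn) = (365.0618−24.7791)/(662.1718−321.8891) = 1.0000. V = [p*·365.0618 + (1−p*)·24.7791]/1.06 = 179.5491. B = V − Δ·S = -280.2925.
(2,0): S=75.4600. Δ = (V_up−V_dn)/(S_up−S_dn) = (171.6301−227.4705)/(108.6624−52.8220) = -1.0000. V = [p*·171.6301 + (1−p*)·227.4705]/1.06 = 188.9668. B = V − Δ·S = 264.4268.
(2,1): S=155.2320. Δ = (V_up−V_dn)/(S_up−S_dn) = (79.5031−171.6301)/(223.5341−108.6624) = -0.8020. V = [p*·79.5031 + (1−p*)·171.6301]/1.06 = 119.6335. B = V − Δ·S = 244.1294.
(2,2): S=319.3344. Δ = (V_up−V_dn)/(S_up−S_dn) = (179.5491−79.5031)/(459.8415−223.5341) = 0.4234. V = [p*·179.5491 + (1−p*)·79.5031]/1.06 = 120.9190. B = V − Δ·S = -14.2784.
(1,0): S=107.8000. Δ = (V_up−V_dn)/(S_up−S_dn) = (119.6335−188.9668)/(155.2320−75.4600) = -0.8691. V = [p*·119.6335 + (1−p*)·188.9668]/1.06 = 146.4501. B = V − Δ·S = 240.1438.
(1,1): S=221.7600. Δ = (V_up−V_dn)/(S_up−S_dn) = (120.9190−119.6335)/(319.3344−155.2320) = 0.0078. V = [p*·120.9190 + (1−p*)·119.6335]/1.06 = 113.4518. B = V − Δ·S = 111.7147.
(0,0): S=154.0000. Δ = (V_up−V_dn)/(S_up−S_dn) = (113.4518−146.4501)/(221.7600−107.8000) = -0.2896. V = [p*·113.4518 + (1−p*)·146.4501]/1.06 = 123.0159. B = V − Δ·S = 167.6083.
Sanity check at the root: Δ(0,0)·S0 + B(0,0) reproduces V0 = 123.0159.

(0,0): Delta=-0.2896 Bond=167.6083
(1,0): Delta=-0.8691 Bond=240.1438
(1,1): Delta=0.0078 Bond=111.7147
(2,0): Delta=-1.0000 Bond=264.4268
(2,1): Delta=-0.8020 Bond=244.1294
(2,2): Delta=0.4234 Bond=-14.2784
(3,0): Delta=-1.0000 Bond=280.2925
(3,1): Delta=-1.0000 Bond=280.2925
(3,2): Delta=-0.7004 Bond=236.0667
(3,3): Delta=1.0000 Bond=-280.2925
V0=123.0159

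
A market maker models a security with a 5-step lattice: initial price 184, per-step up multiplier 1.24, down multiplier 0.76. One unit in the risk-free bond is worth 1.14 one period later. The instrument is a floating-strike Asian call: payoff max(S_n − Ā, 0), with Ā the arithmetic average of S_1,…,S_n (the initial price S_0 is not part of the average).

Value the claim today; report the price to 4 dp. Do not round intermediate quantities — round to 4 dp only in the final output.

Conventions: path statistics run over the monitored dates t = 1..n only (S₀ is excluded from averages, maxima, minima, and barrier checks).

With p* = (R−d)/(u−d) = 0.7917, sum probability × payoff across the paths and divide by R^5.
Enumerate all 2^5 = 32 price paths (U = up ×1.24, D = down ×0.76); each path with k up-moves has probability p*^k·(1−p*)^(5−k).
DDDDD: Ā=86.9860, payoff=0.0000, prob=0.000392
UDDDD: Ā=141.9245, payoff=0.0000, prob=0.001491
DUDDD: Ā=124.2605, payoff=0.0000, prob=0.001491
UUDDD: Ā=202.7409, payoff=0.0000, prob=0.005667
DDUDD: Ā=110.8359, payoff=0.0000, prob=0.001491
UDUDD: Ā=180.8375, payoff=0.0000, prob=0.005667
DUUDD: Ā=163.1735, payoff=0.0000, prob=0.005667
UUUDD: Ā=266.2305, payoff=0.0000, prob=0.021535
DDDUD: Ā=100.6332, payoff=0.0000, prob=0.001491
UDDUD: Ā=164.1910, payoff=0.0000, prob=0.005667
DUDUD: Ā=146.5270, payoff=0.0000, prob=0.005667
UUDUD: Ā=239.0703, payoff=0.0000, prob=0.021535
DDUUD: Ā=133.1023, payoff=0.0000, prob=0.005667
UDUUD: Ā=217.1670, payoff=0.0000, prob=0.021535
DUUUD: Ā=199.5030, payoff=3.1300, prob=0.021535
UUUUD: Ā=325.5048, payoff=5.1068, prob=0.081833
DDDDU: Ā=92.8791, payoff=0.0000, prob=0.001491
UDDDU: Ā=151.5396, payoff=0.0000, prob=0.005667
DUDDU: Ā=133.8756, payoff=0.0000, prob=0.005667
UUDDU: Ā=218.4286, payoff=0.0000, prob=0.021535
DDUDU: Ā=120.4510, payoff=3.7434, prob=0.005667
UDUDU: Ā=196.5252, payoff=6.1077, prob=0.021535
DUUDU: Ā=178.8612, payoff=23.7717, prob=0.021535
UUUDU: Ā=291.8262, payoff=38.7854, prob=0.081833
DDDUU: Ā=110.2482, payoff=13.9462, prob=0.005667
UDDUU: Ā=179.8787, payoff=22.7543, prob=0.021535
DUDUU: Ā=162.2147, payoff=40.4183, prob=0.021535
UUDUU: Ā=264.6661, payoff=65.9456, prob=0.081833
DDUUU: Ā=148.7900, payoff=53.8429, prob=0.021535
UDUUU: Ā=242.7627, payoff=87.8489, prob=0.081833
DUUUU: Ā=225.0987, payoff=105.5129, prob=0.081833
UUUUU: Ā=367.2663, payoff=172.1527, prob=0.310965
Price = Σ prob·payoff / R^5 = 81.676257 / 1.925415 = 42.4201

price = 42.4201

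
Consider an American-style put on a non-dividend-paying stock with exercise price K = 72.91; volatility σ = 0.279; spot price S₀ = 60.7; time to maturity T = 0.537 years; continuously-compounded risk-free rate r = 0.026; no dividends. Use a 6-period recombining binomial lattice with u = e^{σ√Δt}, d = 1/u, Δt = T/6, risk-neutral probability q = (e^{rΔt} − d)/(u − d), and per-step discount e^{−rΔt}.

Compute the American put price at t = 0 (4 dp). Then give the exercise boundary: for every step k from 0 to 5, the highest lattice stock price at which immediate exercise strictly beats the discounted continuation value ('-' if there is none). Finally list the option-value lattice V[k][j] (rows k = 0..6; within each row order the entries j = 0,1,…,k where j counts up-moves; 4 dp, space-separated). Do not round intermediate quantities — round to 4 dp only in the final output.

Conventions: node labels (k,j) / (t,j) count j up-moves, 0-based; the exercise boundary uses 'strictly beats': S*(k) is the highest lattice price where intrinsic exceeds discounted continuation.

Δt=0.08950  u=1.08705  d=0.91992  q=0.49308  discount=0.99768
step 6 (expiry): payoffs max(K−S,0) = 36.1231 29.4398 21.5423 12.2100 1.1822 0.0000 0.0000
step 5: (k=5,j=0): S=39.9891, K−S=32.9209, hold=32.7514 ⇒ V=32.9209 exercise | (k=5,j=1): S=47.2542, K−S=25.6558, hold=25.4863 ⇒ V=25.6558 exercise | (k=5,j=2): S=55.8392, K−S=17.0708, hold=16.9013 ⇒ V=17.0708 exercise | (k=5,j=3): S=65.9839, K−S=6.9261, hold=6.7566 ⇒ V=6.9261 exercise | (k=5,j=4): S=77.9716, K−S=0.0000, hold=0.5979 ⇒ V=0.5979 continue | (k=5,j=5): S=92.1373, K−S=0.0000, hold=0.0000 ⇒ V=0.0000 continue  boundary S*=65.9839
step 4: (k=4,j=0): S=43.4702, K−S=29.4398, hold=29.2704 ⇒ V=29.4398 exercise | (k=4,j=1): S=51.3677, K−S=21.5423, hold=21.3728 ⇒ V=21.5423 exercise | (k=4,j=2): S=60.7000, K−S=12.2100, hold=12.0405 ⇒ V=12.2100 exercise | (k=4,j=3): S=71.7278, K−S=1.1822, hold=3.7969 ⇒ V=3.7969 continue | (k=4,j=4): S=84.7590, K−S=0.0000, hold=0.3024 ⇒ V=0.3024 continue  boundary S*=60.7000
step 3: (k=3,j=0): S=47.2542, K−S=25.6558, hold=25.4863 ⇒ V=25.6558 exercise | (k=3,j=1): S=55.8392, K−S=17.0708, hold=16.9013 ⇒ V=17.0708 exercise | (k=3,j=2): S=65.9839, K−S=6.9261, hold=8.0429 ⇒ V=8.0429 continue | (k=3,j=3): S=77.9716, K−S=0.0000, hold=2.0690 ⇒ V=2.0690 continue  boundary S*=55.8392
step 2: (k=2,j=0): S=51.3677, K−S=21.5423, hold=21.3728 ⇒ V=21.5423 exercise | (k=2,j=1): S=60.7000, K−S=12.2100, hold=12.5899 ⇒ V=12.5899 continue | (k=2,j=2): S=71.7278, K−S=1.1822, hold=5.0854 ⇒ V=5.0854 continue  boundary S*=51.3677
step 1: (k=1,j=0): S=55.8392, K−S=17.0708, hold=17.0882 ⇒ V=17.0882 continue | (k=1,j=1): S=65.9839, K−S=6.9261, hold=8.8689 ⇒ V=8.8689 continue  boundary S*=-
step 0: (k=0,j=0): S=60.7000, K−S=12.2100, hold=13.0051 ⇒ V=13.0051 continue  boundary S*=-

price = 13.0051
boundary = - - 51.3677 55.8392 60.7000 65.9839
tree:
13.0051
17.0882 8.8689
21.5423 12.5899 5.0854
25.6558 17.0708 8.0429 2.0690
29.4398 21.5423 12.2100 3.7969 0.3024
32.9209 25.6558 17.0708 6.9261 0.5979 0.0000
36.1231 29.4398 21.5423 12.2100 1.1822 0.0000 0.0000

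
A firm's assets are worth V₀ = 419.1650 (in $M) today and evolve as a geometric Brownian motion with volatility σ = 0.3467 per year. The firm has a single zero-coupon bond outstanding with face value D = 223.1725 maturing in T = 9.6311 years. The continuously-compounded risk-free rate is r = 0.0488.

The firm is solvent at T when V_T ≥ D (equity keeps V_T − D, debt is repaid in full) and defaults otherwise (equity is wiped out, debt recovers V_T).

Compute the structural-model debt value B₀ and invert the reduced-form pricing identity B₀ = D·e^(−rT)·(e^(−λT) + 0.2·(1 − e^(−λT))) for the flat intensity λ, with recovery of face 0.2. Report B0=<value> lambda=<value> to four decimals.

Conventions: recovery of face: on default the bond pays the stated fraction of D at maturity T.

B0=120.5514 lambda=0.0193

With assets at 419.1650 and a single debt payment of 223.1725 at 9.6311 years:
d₁ = [ln(V₀/D) + (r + σ²/2)T] / (σ√T)
   = [ln(419.1650/223.1725) + (0.0488 + 0.5·0.3467²)·9.6311] / (0.3467·√9.6311)
   = [0.630320 + 1.048831] / 1.075949 = 1.560623
d₂ = d₁ − σ√T = 1.560623 − 1.075949 = 0.484673
N(d₁) = 0.940694,  N(d₂) = 0.686046,  e^(−rT) = 0.625004
E₀ = V₀·N(d₁) − D·e^(−rT)·N(d₂)
   = 419.1650·0.940694 − 223.1725·0.625004·0.686046 = 298.613638
B₀ = V₀ − E₀ = 419.1650 − 298.613638 = 120.551362
e^(−λT) = (B₀·e^(rT)/D − 0.2)/(1 − 0.2) = (120.5514·1.599990/223.1725 − 0.2)/0.8 = 0.83033636
λ = −ln(0.83033636)/9.6311 = 0.019305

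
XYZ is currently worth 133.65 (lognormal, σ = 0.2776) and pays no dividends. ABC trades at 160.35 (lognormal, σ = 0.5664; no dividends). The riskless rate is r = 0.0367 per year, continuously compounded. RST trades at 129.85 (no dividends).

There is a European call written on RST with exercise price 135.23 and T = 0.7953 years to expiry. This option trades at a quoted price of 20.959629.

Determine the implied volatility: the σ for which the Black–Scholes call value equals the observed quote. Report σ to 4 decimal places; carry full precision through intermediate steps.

sigma = 0.4704

At σ = 0.4704 the Black–Scholes value reproduces the quote:
σ√T = 0.4704·√0.7953 = 0.419501
d₁ = (ln(S/K) + (r+σ²/2)T) / (σ√T) = (ln(129.85/135.23) + (0.0367+0.4704²/2)·0.7953) / 0.419501 = (-0.040597 + 0.117178) / 0.419501 = 0.182552
d₂ = d₁ − σ√T = 0.182552 − 0.419501 = -0.236948
e^{−rT} = 0.971234
N(d₁) = 0.572425,  N(d₂) = 0.406348
V = S·N(d₁) − K·e^{−rT}·N(d₂) = 74.329436 − 53.369807 = 20.959629 (the quoted price), and the Black–Scholes price is strictly increasing in σ, so σ is unique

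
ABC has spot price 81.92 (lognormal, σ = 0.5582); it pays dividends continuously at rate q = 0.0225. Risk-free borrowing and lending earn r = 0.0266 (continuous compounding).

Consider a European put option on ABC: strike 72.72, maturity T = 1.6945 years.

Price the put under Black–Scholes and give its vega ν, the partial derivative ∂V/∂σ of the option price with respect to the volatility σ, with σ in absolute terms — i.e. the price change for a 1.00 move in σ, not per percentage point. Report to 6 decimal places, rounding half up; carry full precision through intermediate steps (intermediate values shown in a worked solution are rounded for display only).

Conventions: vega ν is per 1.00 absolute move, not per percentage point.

price = 16.672597
ν = 35.455729

σ√T = 0.5582·√1.6945 = 0.726625
d₁ = (ln(S/K) + (r−q+σ²/2)T) / (σ√T) = (ln(81.92/72.72) + (0.0266−0.0225+0.5582²/2)·1.6945) / 0.726625 = (0.119127 + 0.270940) / 0.726625 = 0.536819
d₂ = d₁ − σ√T = 0.536819 − 0.726625 = -0.189806
e^{−rT} = 0.955927
e^{−qT} = 0.962591
N(−d₁) = 0.295696,  N(−d₂) = 0.575270
Put price V = K·e^{−rT}·N(−d₂) − S·e^{−qT}·N(−d₁) = 39.989871 − 23.317274 = 16.672597
φ(d₁) = (1/√(2π))·e^{−d₁²/2} = 0.345409
ν = S·e^{−qT}·φ(d₁)·√T = 35.455729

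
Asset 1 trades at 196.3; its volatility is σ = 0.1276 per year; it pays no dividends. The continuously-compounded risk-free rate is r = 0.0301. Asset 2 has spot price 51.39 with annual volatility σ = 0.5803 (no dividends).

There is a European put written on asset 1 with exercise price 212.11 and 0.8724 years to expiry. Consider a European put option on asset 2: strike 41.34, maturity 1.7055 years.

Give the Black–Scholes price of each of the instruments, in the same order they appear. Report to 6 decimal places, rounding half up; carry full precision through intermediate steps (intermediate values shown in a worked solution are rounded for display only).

price(asset 1 put K=212.11) = 15.598007
price(asset 2 put K=41.34) = 8.113693

[asset 1 put K=212.11]
σ√T = 0.1276·√0.8724 = 0.119181
d₁ = (ln(S/K) + (r+σ²/2)T) / (σ√T) = (ln(196.3/212.11) + (0.0301+0.1276²/2)·0.8724) / 0.119181 = (-0.077461 + 0.033361) / 0.119181 = -0.370020
d₂ = d₁ − σ√T = -0.370020 − 0.119181 = -0.489202
e^{−rT} = 0.974083
N(−d₁) = 0.644316,  N(−d₂) = 0.687651
price = K·e^{−rT}·N(−d₂) − S·N(−d₁) = 142.077314 − 126.479308 = 15.598007
[asset 2 put K=41.34]
σ√T = 0.5803·√1.7055 = 0.757842
d₁ = (ln(S/K) + (r+σ²/2)T) / (σ√T) = (ln(51.39/41.34) + (0.0301+0.5803²/2)·1.7055) / 0.757842 = (0.217613 + 0.338497) / 0.757842 = 0.733808
d₂ = d₁ − σ√T = 0.733808 − 0.757842 = -0.024033
e^{−rT} = 0.949960
N(−d₁) = 0.231533,  N(−d₂) = 0.509587
price = K·e^{−rT}·N(−d₂) − S·N(−d₁) = 20.012162 − 11.898468 = 8.113693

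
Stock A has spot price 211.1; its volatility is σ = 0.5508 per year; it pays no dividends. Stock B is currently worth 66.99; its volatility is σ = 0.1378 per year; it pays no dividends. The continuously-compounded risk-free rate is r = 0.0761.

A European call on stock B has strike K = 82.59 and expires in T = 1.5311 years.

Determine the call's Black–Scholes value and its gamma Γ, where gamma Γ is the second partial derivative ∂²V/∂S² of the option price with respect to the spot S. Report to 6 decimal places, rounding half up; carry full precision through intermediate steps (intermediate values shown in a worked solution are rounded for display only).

σ√T = 0.1378·√1.5311 = 0.170510
d₁ = (ln(S/K) + (r+σ²/2)T) / (σ√T) = (ln(66.99/82.59) + (0.0761+0.1378²/2)·1.5311) / 0.170510 = (-0.209345 + 0.131054) / 0.170510 = -0.459160
d₂ = d₁ − σ√T = -0.459160 − 0.170510 = -0.629671
e^{−rT} = 0.890015
N(d₁) = 0.323060,  N(d₂) = 0.264455
Call price V = S·N(d₁) − K·e^{−rT}·N(d₂) = 21.641757 − 19.439123 = 2.202633
φ(d₁) = (1/√(2π))·e^{−d₁²/2} = 0.359029
Γ = φ(d₁) / (S·σ·√T) = 0.031432

price = 2.202633
Γ = 0.031432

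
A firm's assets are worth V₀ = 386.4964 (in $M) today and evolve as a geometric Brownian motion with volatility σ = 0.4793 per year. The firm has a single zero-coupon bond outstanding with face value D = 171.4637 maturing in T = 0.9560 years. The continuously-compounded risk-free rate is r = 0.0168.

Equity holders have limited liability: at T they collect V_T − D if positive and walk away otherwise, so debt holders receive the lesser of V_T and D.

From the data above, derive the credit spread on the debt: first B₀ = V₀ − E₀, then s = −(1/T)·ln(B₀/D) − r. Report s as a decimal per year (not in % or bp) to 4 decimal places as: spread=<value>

spread=0.0113

Equity is a call on the firm's assets struck at D = 171.4637:
d₁ = [ln(V₀/D) + (r + σ²/2)T] / (σ√T)
   = [ln(386.4964/171.4637) + (0.0168 + 0.5·0.4793²)·0.9560] / (0.4793·√0.9560)
   = [0.812751 + 0.125871] / 0.468637 = 2.002877
d₂ = d₁ − σ√T = 2.002877 − 0.468637 = 1.534241
N(d₁) = 0.977405,  N(d₂) = 0.937515,  e^(−rT) = 0.984067
E₀ = V₀·N(d₁) − D·e^(−rT)·N(d₂)
   = 386.4964·0.977405 − 171.4637·0.984067·0.937515 = 219.574824
B₀ = V₀ − E₀ = 386.4964 − 219.574824 = 166.921576
spread = −(1/T)·ln(B₀/D) − r = −(1/0.9560)·ln(166.921576/171.4637) − 0.0168 = 0.01128314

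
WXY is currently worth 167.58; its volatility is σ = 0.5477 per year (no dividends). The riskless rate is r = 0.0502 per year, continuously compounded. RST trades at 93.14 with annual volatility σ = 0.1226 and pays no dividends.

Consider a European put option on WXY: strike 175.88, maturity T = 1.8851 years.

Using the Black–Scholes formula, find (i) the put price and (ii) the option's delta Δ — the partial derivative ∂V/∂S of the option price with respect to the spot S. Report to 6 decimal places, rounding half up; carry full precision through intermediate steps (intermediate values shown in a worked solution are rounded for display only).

σ√T = 0.5477·√1.8851 = 0.751986
d₁ = (ln(S/K) + (r+σ²/2)T) / (σ√T) = (ln(167.58/175.88) + (0.0502+0.5477²/2)·1.8851) / 0.751986 = (-0.048341 + 0.377374) / 0.751986 = 0.437551
d₂ = d₁ − σ√T = 0.437551 − 0.751986 = -0.314435
e^{−rT} = 0.909708
N(−d₁) = 0.330856,  N(−d₂) = 0.623405
Put price V = K·e^{−rT}·N(−d₂) − S·N(−d₁) = 99.744355 − 55.444810 = 44.299545
Δ = −N(−d₁) = -0.330856

price = 44.299545
Δ = -0.330856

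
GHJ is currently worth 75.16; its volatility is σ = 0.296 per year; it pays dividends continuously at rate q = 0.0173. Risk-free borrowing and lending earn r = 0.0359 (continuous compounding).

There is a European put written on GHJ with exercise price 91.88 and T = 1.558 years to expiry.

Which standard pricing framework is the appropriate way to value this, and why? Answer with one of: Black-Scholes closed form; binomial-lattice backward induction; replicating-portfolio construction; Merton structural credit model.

framework: Black-Scholes closed form

Key observation: with GHJ following a GBM at constant σ and r, the European put struck at 91.88 prices in closed form — nothing here needs a stepwise model or a balance sheet.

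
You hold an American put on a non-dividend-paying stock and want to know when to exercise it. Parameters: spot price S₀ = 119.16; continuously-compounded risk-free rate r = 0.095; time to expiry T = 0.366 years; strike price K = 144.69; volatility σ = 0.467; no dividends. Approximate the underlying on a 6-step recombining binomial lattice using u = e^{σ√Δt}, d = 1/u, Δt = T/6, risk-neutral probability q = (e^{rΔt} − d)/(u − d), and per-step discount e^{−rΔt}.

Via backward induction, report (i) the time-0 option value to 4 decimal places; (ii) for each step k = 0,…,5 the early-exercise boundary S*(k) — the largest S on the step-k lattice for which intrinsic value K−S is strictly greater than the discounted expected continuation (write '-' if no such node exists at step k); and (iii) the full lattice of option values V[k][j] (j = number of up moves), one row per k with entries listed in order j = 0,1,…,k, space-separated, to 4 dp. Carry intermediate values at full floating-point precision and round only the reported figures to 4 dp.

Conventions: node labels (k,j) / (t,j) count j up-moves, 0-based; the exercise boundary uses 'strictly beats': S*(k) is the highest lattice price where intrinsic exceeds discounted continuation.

price = 28.3310
boundary = - 106.1790 94.6122 106.1790 94.6122 106.1790
tree:
28.3310
38.5110 18.3325
50.0778 27.1677 9.5814
60.3846 38.5110 15.9750 3.2057
69.5686 50.0778 25.5932 6.4018 0.0000
77.7521 60.3846 38.5110 12.7843 0.0000 0.0000
85.0442 69.5686 50.0778 25.5300 0.0000 0.0000 0.0000

Δt=0.06100  u=1.12226  d=0.89106  q=0.49634  discount=0.99422
step 6 (expiry): payoffs max(K−S,0) = 85.0442 69.5686 50.0778 25.5300 0.0000 0.0000 0.0000
step 5: (k=5,j=0): S=66.9379, K−S=77.7521, hold=76.9161 ⇒ V=77.7521 exercise | (k=5,j=1): S=84.3054, K−S=60.3846, hold=59.5486 ⇒ V=60.3846 exercise | (k=5,j=2): S=106.1790, K−S=38.5110, hold=37.6749 ⇒ V=38.5110 exercise | (k=5,j=3): S=133.7280, K−S=10.9620, hold=12.7843 ⇒ V=12.7843 continue | (k=5,j=4): S=168.4247, K−S=0.0000, hold=0.0000 ⇒ V=0.0000 continue | (k=5,j=5): S=212.1237, K−S=0.0000, hold=0.0000 ⇒ V=0.0000 continue  boundary S*=106.1790
step 4: (k=4,j=0): S=75.1214, K−S=69.5686, hold=68.7326 ⇒ V=69.5686 exercise | (k=4,j=1): S=94.6122, K−S=50.0778, hold=49.2418 ⇒ V=50.0778 exercise | (k=4,j=2): S=119.1600, K−S=25.5300, hold=25.5932 ⇒ V=25.5932 continue | (k=4,j=3): S=150.0769, K−S=0.0000, hold=6.4018 ⇒ V=6.4018 continue | (k=4,j=4): S=189.0155, K−S=0.0000, hold=0.0000 ⇒ V=0.0000 continue  boundary S*=94.6122
step 3: (k=3,j=0): S=84.3054, K−S=60.3846, hold=59.5486 ⇒ V=60.3846 exercise | (k=3,j=1): S=106.1790, K−S=38.5110, hold=37.7061 ⇒ V=38.5110 exercise | (k=3,j=2): S=133.7280, K−S=10.9620, hold=15.9750 ⇒ V=15.9750 continue | (k=3,j=3): S=168.4247, K−S=0.0000, hold=3.2057 ⇒ V=3.2057 continue  boundary S*=106.1790
step 2: (k=2,j=0): S=94.6122, K−S=50.0778, hold=49.2418 ⇒ V=50.0778 exercise | (k=2,j=1): S=119.1600, K−S=25.5300, hold=27.1677 ⇒ V=27.1677 continue | (k=2,j=2): S=150.0769, K−S=0.0000, hold=9.5814 ⇒ V=9.5814 continue  boundary S*=94.6122
step 1: (k=1,j=0): S=106.1790, K−S=38.5110, hold=38.4830 ⇒ V=38.5110 exercise | (k=1,j=1): S=133.7280, K−S=10.9620, hold=18.3325 ⇒ V=18.3325 continue  boundary S*=106.1790
step 0: (k=0,j=0): S=119.1600, K−S=25.5300, hold=28.3310 ⇒ V=28.3310 continue  boundary S*=-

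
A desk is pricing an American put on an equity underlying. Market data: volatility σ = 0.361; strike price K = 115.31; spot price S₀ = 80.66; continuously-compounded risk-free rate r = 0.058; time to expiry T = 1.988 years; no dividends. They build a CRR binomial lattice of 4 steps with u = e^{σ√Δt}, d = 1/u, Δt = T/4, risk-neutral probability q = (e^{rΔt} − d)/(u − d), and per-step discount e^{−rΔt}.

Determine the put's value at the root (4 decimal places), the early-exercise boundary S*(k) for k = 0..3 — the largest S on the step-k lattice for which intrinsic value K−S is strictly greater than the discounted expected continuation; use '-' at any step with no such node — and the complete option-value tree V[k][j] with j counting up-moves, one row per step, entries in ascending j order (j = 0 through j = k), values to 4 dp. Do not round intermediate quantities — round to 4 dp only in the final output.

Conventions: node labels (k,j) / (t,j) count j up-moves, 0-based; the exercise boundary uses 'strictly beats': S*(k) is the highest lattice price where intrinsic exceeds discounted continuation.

price = 36.0725
boundary = - 62.5361 80.6600 62.5361
tree:
36.0725
52.7739 21.0725
66.8254 34.6500 8.3893
77.7197 52.7739 17.0496 0.0000
86.1660 66.8254 34.6500 0.0000 0.0000

Δt=0.49700, u=1.28981, d=0.77531, q=0.49356, disc=e^(-rΔt)=0.97159
k=4 terminal: V=max(K-S,0) → 86.1660 66.8254 34.6500 0.0000 0.0000
k=3: j=0 S=37.5903 intr=77.7197 cont=74.4432 V=77.7197[EX]; j=1 S=62.5361 intr=52.7739 cont=49.4974 V=52.7739[EX]; j=2 S=104.0365 intr=11.2735 cont=17.0496 V=17.0496[hold]; j=3 S=173.0773 intr=0.0000 cont=0.0000 V=0.0000[hold]  S*(3)=62.5361
k=2: j=0 S=48.4846 intr=66.8254 cont=63.5490 V=66.8254[EX]; j=1 S=80.6600 intr=34.6500 cont=34.1433 V=34.6500[EX]; j=2 S=134.1878 intr=0.0000 cont=8.3893 V=8.3893[hold]  S*(2)=80.6600
k=1: j=0 S=62.5361 intr=52.7739 cont=49.4974 V=52.7739[EX]; j=1 S=104.0365 intr=11.2735 cont=21.0725 V=21.0725[hold]  S*(1)=62.5361
k=0: j=0 S=80.6600 intr=34.6500 cont=36.0725 V=36.0725[hold]  S*(0)=-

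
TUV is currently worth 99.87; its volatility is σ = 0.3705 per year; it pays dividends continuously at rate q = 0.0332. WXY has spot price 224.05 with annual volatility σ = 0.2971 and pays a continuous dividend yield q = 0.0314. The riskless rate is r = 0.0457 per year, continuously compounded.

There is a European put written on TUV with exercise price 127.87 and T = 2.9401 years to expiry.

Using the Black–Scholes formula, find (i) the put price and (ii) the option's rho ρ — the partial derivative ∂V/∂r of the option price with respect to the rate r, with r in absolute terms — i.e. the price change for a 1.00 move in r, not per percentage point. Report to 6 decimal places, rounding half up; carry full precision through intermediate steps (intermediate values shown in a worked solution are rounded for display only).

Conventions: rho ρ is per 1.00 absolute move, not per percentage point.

price = 37.145026
ρ = -243.808631

σ√T = 0.3705·√2.9401 = 0.635286
d₁ = (ln(S/K) + (r−q+σ²/2)T) / (σ√T) = (ln(99.87/127.87) + (0.0457−0.0332+0.3705²/2)·2.9401) / 0.635286 = (-0.247145 + 0.238545) / 0.635286 = -0.013536
d₂ = d₁ − σ√T = -0.013536 − 0.635286 = -0.648822
e^{−rT} = 0.874273
e^{−qT} = 0.907001
N(−d₁) = 0.505400,  N(−d₂) = 0.741773
Put price V = K·e^{−rT}·N(−d₂) − S·e^{−qT}·N(−d₁) = 82.925285 − 45.780260 = 37.145026
ρ = −K·T·e^{−rT}·N(−d₂) = -243.808631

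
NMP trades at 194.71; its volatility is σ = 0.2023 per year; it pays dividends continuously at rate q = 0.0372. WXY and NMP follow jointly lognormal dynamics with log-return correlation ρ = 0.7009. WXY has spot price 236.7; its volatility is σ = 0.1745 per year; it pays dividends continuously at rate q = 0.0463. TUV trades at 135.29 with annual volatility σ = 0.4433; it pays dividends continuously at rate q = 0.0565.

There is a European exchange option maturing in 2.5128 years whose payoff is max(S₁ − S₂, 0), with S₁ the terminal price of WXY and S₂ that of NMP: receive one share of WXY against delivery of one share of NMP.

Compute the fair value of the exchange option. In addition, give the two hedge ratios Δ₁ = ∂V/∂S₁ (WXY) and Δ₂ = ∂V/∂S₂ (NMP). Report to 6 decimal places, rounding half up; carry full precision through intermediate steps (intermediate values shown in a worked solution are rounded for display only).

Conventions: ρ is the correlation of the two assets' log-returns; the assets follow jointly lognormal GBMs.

exchange price = 39.445809
Δ1 = 0.714813
Δ2 = -0.666378

σ_eff = √(σ₁² + σ₂² − 2ρσ₁σ₂) = √(0.1745² + 0.2023² − 2·0.7009·0.1745·0.2023) = 0.147953
d₁ = (ln(S₁/S₂) + (q₂ − q₁ + σ_eff²/2)T) / (σ_eff√T) = (ln(236.7/194.71) + (0.0372 − 0.0463 + 0.010945)·2.5128) / 0.234532 = 0.852413
d₂ = d₁ − σ_eff√T = 0.852413 − 0.234532 = 0.617881
N(d₁) = 0.803008,  N(d₂) = 0.731673
V = S₁·e^{−q₁T}·N(d₁) − S₂·e^{−q₂T}·N(d₂) = 169.196322 − 129.750513 = 39.445809
Key observation: pricing in NMP-units makes this a unit-strike call on the ratio S₁/S₂ — the risk-free rate cancels and cannot affect the value.
Δ₁ = e^{−q₁T}·N(d₁) = 0.714813;  Δ₂ = −e^{−q₂T}·N(d₂) = -0.666378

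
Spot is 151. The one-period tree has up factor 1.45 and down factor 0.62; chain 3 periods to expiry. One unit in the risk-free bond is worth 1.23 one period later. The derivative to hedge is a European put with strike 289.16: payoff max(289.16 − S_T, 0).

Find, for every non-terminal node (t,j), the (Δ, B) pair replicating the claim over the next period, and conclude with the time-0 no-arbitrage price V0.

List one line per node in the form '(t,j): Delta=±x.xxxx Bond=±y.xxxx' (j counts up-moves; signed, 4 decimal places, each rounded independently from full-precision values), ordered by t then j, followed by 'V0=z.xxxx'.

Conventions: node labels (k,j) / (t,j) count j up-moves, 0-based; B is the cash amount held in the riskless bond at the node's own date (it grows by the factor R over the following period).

No-arbitrage ⇒ martingale measure with p* = (R−d)/(u−d) = 0.7349.
At maturity the claim pays: V(3,0)=253.1725, V(3,1)=204.9956, V(3,2)=92.3240, V(3,3)=0.0000
Node (2,0) S=58.0444: V=(p*·204.9956+(1−p*)·253.1725)/1.23=177.0450; Δ=(204.9956−253.1725)/(84.1644−35.9875)=-1.0000; B=V−Δ·S=235.0894
Node (2,1) S=135.7490: V=(p*·92.3240+(1−p*)·204.9956)/1.23=99.3404; Δ=(92.3240−204.9956)/(196.8361−84.1644)=-1.0000; B=V−Δ·S=235.0894
Node (2,2) S=317.4775: V=(p*·0.0000+(1−p*)·92.3240)/1.23=19.8955; Δ=(0.0000−92.3240)/(460.3424−196.8361)=-0.3504; B=V−Δ·S=131.1291
Node (1,0) S=93.6200: V=(p*·99.3404+(1−p*)·177.0450)/1.23=97.5096; Δ=(99.3404−177.0450)/(135.7490−58.0444)=-1.0000; B=V−Δ·S=191.1296
Node (1,1) S=218.9500: V=(p*·19.8955+(1−p*)·99.3404)/1.23=33.2953; Δ=(19.8955−99.3404)/(317.4775−135.7490)=-0.4372; B=V−Δ·S=129.0121
Node (0,0) S=151.0000: V=(p*·33.2953+(1−p*)·97.5096)/1.23=40.9073; Δ=(33.2953−97.5096)/(218.9500−93.6200)=-0.5124; B=V−Δ·S=118.2740
Check: Δ(0,0)·S0 + B(0,0) = 40.9073 = V0.

(0,0): Delta=-0.5124 Bond=118.2740
(1,0): Delta=-1.0000 Bond=191.1296
(1,1): Delta=-0.4372 Bond=129.0121
(2,0): Delta=-1.0000 Bond=235.0894
(2,1): Delta=-1.0000 Bond=235.0894
(2,2): Delta=-0.3504 Bond=131.1291
V0=40.9073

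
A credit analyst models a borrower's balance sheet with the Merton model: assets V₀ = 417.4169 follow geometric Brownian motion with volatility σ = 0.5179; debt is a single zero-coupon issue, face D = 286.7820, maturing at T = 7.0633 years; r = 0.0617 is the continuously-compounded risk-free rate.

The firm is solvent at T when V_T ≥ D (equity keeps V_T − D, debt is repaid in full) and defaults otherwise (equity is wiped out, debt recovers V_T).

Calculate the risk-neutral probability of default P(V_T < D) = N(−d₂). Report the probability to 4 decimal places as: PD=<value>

Equity is a call on the firm's assets struck at D = 286.7820:
d₁ = [ln(V₀/D) + (r + σ²/2)T] / (σ√T)
   = [ln(417.4169/286.7820) + (0.0617 + 0.5·0.5179²)·7.0633] / (0.5179·√7.0633)
   = [0.375363 + 1.383066] / 1.376416 = 1.277542
d₂ = d₁ − σ√T = 1.277542 − 1.376416 = -0.098874
risk-neutral PD = N(−d₂) = N(0.098874) = 0.539381

PD=0.5394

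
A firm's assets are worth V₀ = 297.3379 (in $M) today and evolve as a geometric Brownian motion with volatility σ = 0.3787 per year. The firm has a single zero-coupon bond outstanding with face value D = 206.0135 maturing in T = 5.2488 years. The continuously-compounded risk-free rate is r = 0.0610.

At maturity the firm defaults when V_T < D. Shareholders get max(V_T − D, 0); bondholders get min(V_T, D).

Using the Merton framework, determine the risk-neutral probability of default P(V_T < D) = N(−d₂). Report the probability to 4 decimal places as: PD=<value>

Apply the equity-as-call identities (strike 206.0135, horizon 5.2488 years):
d₁ = [ln(V₀/D) + (r + σ²/2)T] / (σ√T)
   = [ln(297.3379/206.0135) + (0.0610 + 0.5·0.3787²)·5.2488] / (0.3787·√5.2488)
   = [0.366928 + 0.696552] / 0.867612 = 1.225755
d₂ = d₁ − σ√T = 1.225755 − 0.867612 = 0.358143
risk-neutral PD = N(−d₂) = N(-0.358143) = 0.360118

PD=0.3601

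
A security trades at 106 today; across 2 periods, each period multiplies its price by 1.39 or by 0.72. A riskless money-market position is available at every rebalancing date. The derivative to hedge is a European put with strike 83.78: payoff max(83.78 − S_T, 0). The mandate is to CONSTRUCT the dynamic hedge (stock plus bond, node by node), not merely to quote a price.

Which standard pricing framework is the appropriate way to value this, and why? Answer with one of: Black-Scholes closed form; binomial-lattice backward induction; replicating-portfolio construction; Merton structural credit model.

Key observation: the task asks for the hedge itself — share and bond holdings at every node of the 2-period tree on spot 106 with factors 1.39/0.72 — which is exactly what the replicating-portfolio construction produces.

framework: replicating-portfolio construction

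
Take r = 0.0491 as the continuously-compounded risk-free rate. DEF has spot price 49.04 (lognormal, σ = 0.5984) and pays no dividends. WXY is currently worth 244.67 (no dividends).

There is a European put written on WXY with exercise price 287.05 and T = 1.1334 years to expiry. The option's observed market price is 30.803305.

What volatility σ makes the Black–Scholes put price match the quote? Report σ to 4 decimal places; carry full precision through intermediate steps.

sigma = 0.1214

At σ = 0.1214 the Black–Scholes value reproduces the quote:
σ√T = 0.1214·√1.1334 = 0.129244
d₁ = (ln(S/K) + (r+σ²/2)T) / (σ√T) = (ln(244.67/287.05) + (0.0491+0.1214²/2)·1.1334) / 0.129244 = (-0.159746 + 0.064002) / 0.129244 = -0.740801
d₂ = d₁ − σ√T = -0.740801 − 0.129244 = -0.870045
e^{−rT} = 0.945870
N(−d₁) = 0.770593,  N(−d₂) = 0.807862
V = K·e^{−rT}·N(−d₂) − S·N(−d₁) = 219.344309 − 188.541004 = 30.803305 (the observed quote) — the price is monotone increasing in volatility, hence this σ is the only solution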